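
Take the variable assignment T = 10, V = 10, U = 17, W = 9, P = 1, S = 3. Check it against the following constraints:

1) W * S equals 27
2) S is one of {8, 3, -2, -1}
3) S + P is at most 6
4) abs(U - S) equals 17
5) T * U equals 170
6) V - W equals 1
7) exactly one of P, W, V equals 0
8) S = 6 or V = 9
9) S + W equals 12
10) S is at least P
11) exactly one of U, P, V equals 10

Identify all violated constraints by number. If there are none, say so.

The assignment fails constraints 4, 7, and 8.

1) W * S = 9 * 3 = 27 — OK.
2) S = 3 is in {8, 3, -2, -1} — OK.
3) S + P = 3 + 1 = 4; 4 ≤ 6 — OK.
4) abs(17 - 3) = 14, not 17 — violated.
5) T * U = 10 * 17 = 170 — OK.
6) V - W = 10 - 9 = 1 — OK.
7) P=1, W=9, V=10; 0 of them equal 0, not exactly one — violated.
8) S = 3 ≠ 6 and V = 10 ≠ 9; both disjuncts false — violated.
9) S + W = 3 + 9 = 12 — OK.
10) S = 3, P = 1; 3 ≥ 1 — OK.
11) U=17, P=1, V=10; 1 of them equals 10 — OK.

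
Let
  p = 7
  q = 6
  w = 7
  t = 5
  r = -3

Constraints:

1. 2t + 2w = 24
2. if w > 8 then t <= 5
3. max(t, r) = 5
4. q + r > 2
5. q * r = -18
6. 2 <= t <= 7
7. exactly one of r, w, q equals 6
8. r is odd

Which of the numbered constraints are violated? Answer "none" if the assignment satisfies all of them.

1. 2t + 2w = 2(5) + 2(7) = 24  OK
2. w = 7, not > 8; antecedent false, conditional vacuously true  OK
3. max(5, -3) = 5  OK
4. q + r = 6 + (-3) = 3; 3 > 2  OK
5. q * r = 6 * (-3) = -18  OK
6. t = 5 lies in [2, 7]  OK
7. r=-3, w=7, q=6; 1 of them equals 6  OK
8. r = -3 is odd  OK

Yes — all constraints hold.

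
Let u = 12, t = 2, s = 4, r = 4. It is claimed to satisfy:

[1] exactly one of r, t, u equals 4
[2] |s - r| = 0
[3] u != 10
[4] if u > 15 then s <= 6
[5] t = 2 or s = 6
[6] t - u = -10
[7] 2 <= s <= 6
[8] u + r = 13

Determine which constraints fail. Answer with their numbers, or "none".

Violated: 8.

[1] r=4, t=2, u=12; 1 of them equals 4 — satisfied.
[2] |4 - 4| = 0 — satisfied.
[3] u = 12, and 12 ≠ 10 — satisfied.
[4] u = 12, not > 15; antecedent false, conditional vacuously true — satisfied.
[5] t = 2 = 2 (first disjunct) — satisfied.
[6] t - u = 2 - 12 = -10 — satisfied.
[7] s = 4 lies in [2, 6] — satisfied.
[8] u + r = 12 + 4 = 16, not 13 — violated.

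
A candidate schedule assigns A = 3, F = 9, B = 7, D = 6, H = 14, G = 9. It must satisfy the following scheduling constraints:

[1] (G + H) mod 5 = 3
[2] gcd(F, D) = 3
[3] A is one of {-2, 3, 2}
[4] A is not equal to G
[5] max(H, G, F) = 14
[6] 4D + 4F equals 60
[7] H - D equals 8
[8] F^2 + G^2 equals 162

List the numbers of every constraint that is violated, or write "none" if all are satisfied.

[1] G + H = 23; 23 mod 5 = 3 — satisfied.
[2] gcd(9, 6) = 3 — satisfied.
[3] A = 3 is in {-2, 3, 2} — satisfied.
[4] A = 3, G = 9; distinct — satisfied.
[5] max(14, 9, 9) = 14 — satisfied.
[6] 4D + 4F = 4(6) + 4(9) = 60 — satisfied.
[7] H - D = 14 - 6 = 8 — satisfied.
[8] F^2 + G^2 = 9^2 + 9^2 = 81 + 81 = 162 — satisfied.

Yes — all constraints hold.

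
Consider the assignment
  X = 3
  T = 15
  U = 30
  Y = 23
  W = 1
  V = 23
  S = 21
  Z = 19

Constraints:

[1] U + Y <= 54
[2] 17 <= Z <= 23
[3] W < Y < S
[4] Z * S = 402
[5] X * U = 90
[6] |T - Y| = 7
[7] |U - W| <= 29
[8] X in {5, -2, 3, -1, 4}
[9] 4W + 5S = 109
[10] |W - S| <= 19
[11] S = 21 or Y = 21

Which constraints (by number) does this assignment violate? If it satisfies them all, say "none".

[1] U + Y = 30 + 23 = 53; 53 ≤ 54  yes
[2] Z = 19 lies in [17, 23]  yes
[3] values 1, 23, 21; Y = 23 is not < S = 21  no
[4] Z * S = 19 * 21 = 399, not 402  no
[5] X * U = 3 * 30 = 90  yes
[6] |15 - 23| = 8, not 7  no
[7] |30 - 1| = 29; 29 ≤ 29  yes
[8] X = 3 is in {5, -2, 3, -1, 4}  yes
[9] 4W + 5S = 4(1) + 5(21) = 109  yes
[10] |1 - 21| = 20; 20 > 19, exceeds bound 19  no
[11] S = 21 = 21 (first disjunct)  yes

Violated: 3, 4, 6, 10.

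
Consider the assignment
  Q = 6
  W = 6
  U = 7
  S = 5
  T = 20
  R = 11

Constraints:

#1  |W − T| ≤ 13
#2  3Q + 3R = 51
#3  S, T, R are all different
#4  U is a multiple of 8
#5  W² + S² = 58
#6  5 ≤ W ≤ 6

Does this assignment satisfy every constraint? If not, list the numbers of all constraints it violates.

No — constraints 1, 4, and 5 are not satisfied.

#1 |6 − 20| = 14; 14 > 13, exceeds bound 13 — does not hold.
#2 3Q + 3R = 3(6) + 3(11) = 51 — holds.
#3 values 5, 20, 11 are pairwise distinct — holds.
#4 7 = 8×0 + 7, so 8 does not divide 7 — does not hold.
#5 W² + S² = 6² + 5² = 36 + 25 = 61, not 58 — does not hold.
#6 W = 6 lies in [5, 6] — holds.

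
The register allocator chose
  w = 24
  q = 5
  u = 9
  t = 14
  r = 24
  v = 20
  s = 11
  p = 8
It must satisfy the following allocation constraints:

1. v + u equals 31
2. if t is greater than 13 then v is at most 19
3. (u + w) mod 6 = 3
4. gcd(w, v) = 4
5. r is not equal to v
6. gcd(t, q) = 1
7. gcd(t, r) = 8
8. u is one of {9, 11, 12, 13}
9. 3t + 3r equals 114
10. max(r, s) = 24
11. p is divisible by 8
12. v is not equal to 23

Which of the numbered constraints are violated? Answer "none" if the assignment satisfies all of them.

1. v + u = 20 + 9 = 29, not 31  ✘
2. t = 14 > 13, so we need v ≤ 19; but v = 20 > 19  ✘
3. u + w = 33; 33 mod 6 = 3  ✔
4. gcd(24, 20) = 4  ✔
5. r = 24, v = 20; distinct  ✔
6. gcd(14, 5) = 1  ✔
7. gcd(14, 24) = 2, not 8  ✘
8. u = 9 is in {9, 11, 12, 13}  ✔
9. 3t + 3r = 3(14) + 3(24) = 114  ✔
10. max(24, 11) = 24  ✔
11. 8 / 8 = 1, so 8 divides 8  ✔
12. v = 20, and 20 ≠ 23  ✔

Violated: 1, 2, and 7.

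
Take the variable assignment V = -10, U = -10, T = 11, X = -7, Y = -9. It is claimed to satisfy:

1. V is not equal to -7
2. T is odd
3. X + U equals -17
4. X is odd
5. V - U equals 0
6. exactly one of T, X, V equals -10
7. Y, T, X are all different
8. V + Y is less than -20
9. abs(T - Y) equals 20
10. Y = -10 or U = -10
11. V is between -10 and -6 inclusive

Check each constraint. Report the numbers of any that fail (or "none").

Violated: 8.

1. V = -10, and -10 ≠ -7 — OK.
2. T = 11 is odd — OK.
3. X + U = -7 + (-10) = -17 — OK.
4. X = -7 is odd — OK.
5. V - U = -10 - (-10) = 0 — OK.
6. T=11, X=-7, V=-10; 1 of them equals -10 — OK.
7. values -9, 11, -7 are pairwise distinct — OK.
8. V + Y = -10 + (-9) = -19; -19 ≥ -20, bound -20 not met — violated.
9. abs(11 - (-9)) = 20 — OK.
10. Y = -9 ≠ -10, but U = -10 = -10 (second disjunct) — OK.
11. V = -10 lies in [-10, -6] — OK.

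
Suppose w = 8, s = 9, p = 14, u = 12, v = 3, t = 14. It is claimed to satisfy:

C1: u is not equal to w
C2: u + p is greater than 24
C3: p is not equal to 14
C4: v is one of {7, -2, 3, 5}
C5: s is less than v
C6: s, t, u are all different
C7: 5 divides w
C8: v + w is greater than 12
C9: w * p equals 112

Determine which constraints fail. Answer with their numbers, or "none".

The assignment fails constraints 3, 5, 7, 8.

C1: u = 12, w = 8; distinct — OK.
C2: u + p = 12 + 14 = 26; 26 > 24 — OK.
C3: p = 14, but 14 is required to differ — violated.
C4: v = 3 is in {7, -2, 3, 5} — OK.
C5: s = 9, v = 3; 9 ≥ 3 (want <) — violated.
C6: values 9, 14, 12 are pairwise distinct — OK.
C7: 8 = 5*1 + 3, so 5 does not divide 8 — violated.
C8: v + w = 3 + 8 = 11; 11 ≤ 12, bound 12 not met — violated.
C9: w * p = 8 * 14 = 112 — OK.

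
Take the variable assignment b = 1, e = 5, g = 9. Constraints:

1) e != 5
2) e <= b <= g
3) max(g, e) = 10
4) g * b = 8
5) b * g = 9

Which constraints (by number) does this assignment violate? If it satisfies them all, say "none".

Constraints 1, 2, 3, and 4 are violated.

1) e = 5, but 5 is required to differ — violated.
2) values 5, 1, 9; e = 5 is not <= b = 1 — violated.
3) max(9, 5) = 9, not 10 — violated.
4) g * b = 9 * 1 = 9, not 8 — violated.
5) b * g = 1 * 9 = 9 — OK.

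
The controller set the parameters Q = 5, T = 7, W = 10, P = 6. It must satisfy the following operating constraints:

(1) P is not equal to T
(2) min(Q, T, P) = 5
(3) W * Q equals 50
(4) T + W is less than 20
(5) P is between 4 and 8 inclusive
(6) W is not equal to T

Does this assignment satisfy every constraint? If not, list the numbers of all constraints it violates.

The assignment satisfies every constraint.

(1) P = 6, T = 7; distinct  yes
(2) min(5, 7, 6) = 5  yes
(3) W * Q = 10 * 5 = 50  yes
(4) T + W = 7 + 10 = 17; 17 < 20  yes
(5) P = 6 lies in [4, 8]  yes
(6) W = 10, T = 7; distinct  yes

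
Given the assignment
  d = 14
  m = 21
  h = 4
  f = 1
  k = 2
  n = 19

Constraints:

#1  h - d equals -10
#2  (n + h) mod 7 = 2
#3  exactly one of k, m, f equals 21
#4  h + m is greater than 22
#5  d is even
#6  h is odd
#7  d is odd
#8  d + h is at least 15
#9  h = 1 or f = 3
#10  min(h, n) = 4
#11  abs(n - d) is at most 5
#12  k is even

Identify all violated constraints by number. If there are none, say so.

Violated: 6, 7, 9.

#1 h - d = 4 - 14 = -10 — satisfied.
#2 n + h = 23; 23 mod 7 = 2 — satisfied.
#3 k=2, m=21, f=1; 1 of them equals 21 — satisfied.
#4 h + m = 4 + 21 = 25; 25 > 22 — satisfied.
#5 d = 14 is even — satisfied.
#6 h = 4 is even — violated.
#7 d = 14 is even — violated.
#8 d + h = 14 + 4 = 18; 18 ≥ 15 — satisfied.
#9 h = 4 ≠ 1 and f = 1 ≠ 3; both disjuncts false — violated.
#10 min(4, 19) = 4 — satisfied.
#11 abs(19 - 14) = 5; 5 ≤ 5 — satisfied.
#12 k = 2 is even — satisfied.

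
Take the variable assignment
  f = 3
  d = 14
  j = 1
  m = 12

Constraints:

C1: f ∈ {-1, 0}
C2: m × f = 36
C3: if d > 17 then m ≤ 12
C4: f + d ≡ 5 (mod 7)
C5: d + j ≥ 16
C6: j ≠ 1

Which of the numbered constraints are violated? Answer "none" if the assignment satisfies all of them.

The assignment fails constraints 1, 4, 5, 6.

C1: f = 3 is not in {-1, 0}  ✗
C2: m × f = 12 × 3 = 36  ✓
C3: d = 14, not > 17; antecedent false, conditional vacuously true  ✓
C4: f + d = 17; 17 mod 7 = 3, not 5  ✗
C5: d + j = 14 + 1 = 15; 15 < 16, bound 16 not met  ✗
C6: j = 1, but 1 is required to differ  ✗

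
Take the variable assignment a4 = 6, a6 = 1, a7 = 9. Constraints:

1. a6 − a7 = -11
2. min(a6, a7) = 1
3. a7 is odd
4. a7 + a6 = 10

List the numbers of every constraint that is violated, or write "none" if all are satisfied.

1. a6 − a7 = 1 − 9 = -8, not -11 — fails.
2. min(1, 9) = 1 — holds.
3. a7 = 9 is odd — holds.
4. a7 + a6 = 9 + 1 = 10 — holds.

Constraint 1 does not hold.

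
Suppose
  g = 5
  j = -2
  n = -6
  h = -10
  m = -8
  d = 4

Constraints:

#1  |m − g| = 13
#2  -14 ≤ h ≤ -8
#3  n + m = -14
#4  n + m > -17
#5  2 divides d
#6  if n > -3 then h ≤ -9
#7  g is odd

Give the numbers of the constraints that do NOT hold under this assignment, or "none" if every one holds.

None — every constraint holds.

#1 |-8 − 5| = 13 — holds.
#2 h = -10 lies in [-14, -8] — holds.
#3 n + m = -6 + (-8) = -14 — holds.
#4 n + m = -6 + (-8) = -14; -14 > -17 — holds.
#5 4 / 2 = 2, so 2 divides 4 — holds.
#6 n = -6, not > -3; antecedent false, conditional vacuously true — holds.
#7 g = 5 is odd — holds.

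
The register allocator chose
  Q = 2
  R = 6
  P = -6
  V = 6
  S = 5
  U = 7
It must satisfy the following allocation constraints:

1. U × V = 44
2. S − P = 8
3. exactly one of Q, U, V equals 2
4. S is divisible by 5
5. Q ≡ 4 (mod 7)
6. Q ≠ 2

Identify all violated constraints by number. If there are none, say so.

The assignment fails constraints 1, 2, 5, and 6.

1. U × V = 7 × 6 = 42, not 44  no
2. S − P = 5 − (-6) = 11, not 8  no
3. Q=2, U=7, V=6; 1 of them equals 2  yes
4. 5 / 5 = 1, so 5 divides 5  yes
5. 2 mod 7 = 2, not 4  no
6. Q = 2, but 2 is required to differ  no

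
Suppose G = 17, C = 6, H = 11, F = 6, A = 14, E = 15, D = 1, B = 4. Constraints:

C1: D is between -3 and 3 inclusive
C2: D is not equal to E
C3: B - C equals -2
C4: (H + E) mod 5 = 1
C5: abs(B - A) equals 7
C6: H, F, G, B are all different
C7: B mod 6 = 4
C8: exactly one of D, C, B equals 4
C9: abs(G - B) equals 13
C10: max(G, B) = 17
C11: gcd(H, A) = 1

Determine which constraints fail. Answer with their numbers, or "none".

The assignment fails constraint 5.

C1: D = 1 lies in [-3, 3]  OK
C2: D = 1, E = 15; distinct  OK
C3: B - C = 4 - 6 = -2  OK
C4: H + E = 26; 26 mod 5 = 1  OK
C5: abs(4 - 14) = 10, not 7  FAIL
C6: values 11, 6, 17, 4 are pairwise distinct  OK
C7: 4 mod 6 = 4  OK
C8: D=1, C=6, B=4; 1 of them equals 4  OK
C9: abs(17 - 4) = 13  OK
C10: max(17, 4) = 17  OK
C11: gcd(11, 14) = 1  OK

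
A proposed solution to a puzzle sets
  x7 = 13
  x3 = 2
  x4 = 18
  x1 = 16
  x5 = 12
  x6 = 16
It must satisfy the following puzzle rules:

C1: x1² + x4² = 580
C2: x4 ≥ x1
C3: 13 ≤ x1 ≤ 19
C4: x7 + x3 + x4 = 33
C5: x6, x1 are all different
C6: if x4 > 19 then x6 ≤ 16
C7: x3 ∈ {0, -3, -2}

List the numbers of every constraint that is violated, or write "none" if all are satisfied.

Constraints 5 and 7 are violated.

C1: x1² + x4² = 16² + 18² = 256 + 324 = 580 — holds.
C2: x4 = 18, x1 = 16; 18 ≥ 16 — holds.
C3: x1 = 16 lies in [13, 19] — holds.
C4: x7 + x3 + x4 = 13 + 2 + 18 = 33 — holds.
C5: x6 = x1 = 16, not all different — does not hold.
C6: x4 = 18, not > 19; antecedent false, conditional vacuously true — holds.
C7: x3 = 2 is not in {0, -3, -2} — does not hold.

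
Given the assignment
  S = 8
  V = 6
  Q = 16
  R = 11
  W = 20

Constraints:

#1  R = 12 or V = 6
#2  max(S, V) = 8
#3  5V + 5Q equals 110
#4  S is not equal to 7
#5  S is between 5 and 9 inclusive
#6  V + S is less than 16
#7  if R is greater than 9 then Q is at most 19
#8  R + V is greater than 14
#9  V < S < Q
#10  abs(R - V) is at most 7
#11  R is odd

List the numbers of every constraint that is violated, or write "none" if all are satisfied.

#1 R = 11 ≠ 12, but V = 6 = 6 (second disjunct) — holds.
#2 max(8, 6) = 8 — holds.
#3 5V + 5Q = 5(6) + 5(16) = 110 — holds.
#4 S = 8, and 8 ≠ 7 — holds.
#5 S = 8 lies in [5, 9] — holds.
#6 V + S = 6 + 8 = 14; 14 < 16 — holds.
#7 R = 11 > 9, so we need Q ≤ 19; Q = 16 ≤ 19 — holds.
#8 R + V = 11 + 6 = 17; 17 > 14 — holds.
#9 values 6 < 8 < 16 — holds.
#10 abs(11 - 6) = 5; 5 ≤ 7 — holds.
#11 R = 11 is odd — holds.

All constraints are satisfied.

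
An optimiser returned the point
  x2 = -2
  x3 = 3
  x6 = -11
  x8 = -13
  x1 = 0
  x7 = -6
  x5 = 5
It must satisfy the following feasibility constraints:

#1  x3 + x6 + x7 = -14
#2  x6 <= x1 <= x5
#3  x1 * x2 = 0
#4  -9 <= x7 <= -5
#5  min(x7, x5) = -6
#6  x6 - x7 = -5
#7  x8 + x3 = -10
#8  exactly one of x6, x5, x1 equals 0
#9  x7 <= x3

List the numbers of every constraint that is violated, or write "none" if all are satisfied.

Yes — all constraints hold.

#1 x3 + x6 + x7 = 3 + (-11) + (-6) = -14  ✔
#2 values -11 <= 0 <= 5  ✔
#3 x1 * x2 = 0 * (-2) = 0  ✔
#4 x7 = -6 lies in [-9, -5]  ✔
#5 min(-6, 5) = -6  ✔
#6 x6 - x7 = -11 - (-6) = -5  ✔
#7 x8 + x3 = -13 + 3 = -10  ✔
#8 x6=-11, x5=5, x1=0; 1 of them equals 0  ✔
#9 x7 = -6, x3 = 3; -6 ≤ 3  ✔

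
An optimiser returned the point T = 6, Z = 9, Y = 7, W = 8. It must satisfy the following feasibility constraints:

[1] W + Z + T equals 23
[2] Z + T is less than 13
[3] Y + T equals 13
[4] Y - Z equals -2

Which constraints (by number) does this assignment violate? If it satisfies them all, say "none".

No — constraint 2 is not satisfied.

[1] W + Z + T = 8 + 9 + 6 = 23  ✔
[2] Z + T = 9 + 6 = 15; 15 ≥ 13, bound 13 not met  ✘
[3] Y + T = 7 + 6 = 13  ✔
[4] Y - Z = 7 - 9 = -2  ✔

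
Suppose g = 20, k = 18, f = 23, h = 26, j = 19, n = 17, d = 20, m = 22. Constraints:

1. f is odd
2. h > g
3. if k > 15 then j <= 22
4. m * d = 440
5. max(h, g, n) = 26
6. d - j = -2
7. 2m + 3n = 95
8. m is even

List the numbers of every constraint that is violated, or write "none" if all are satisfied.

Constraint 6 does not hold.

1. f = 23 is odd  OK
2. h = 26, g = 20; 26 > 20  OK
3. k = 18 > 15, so we need j ≤ 22; j = 19 ≤ 22  OK
4. m * d = 22 * 20 = 440  OK
5. max(26, 20, 17) = 26  OK
6. d - j = 20 - 19 = 1, not -2  FAIL
7. 2m + 3n = 2(22) + 3(17) = 95  OK
8. m = 22 is even  OK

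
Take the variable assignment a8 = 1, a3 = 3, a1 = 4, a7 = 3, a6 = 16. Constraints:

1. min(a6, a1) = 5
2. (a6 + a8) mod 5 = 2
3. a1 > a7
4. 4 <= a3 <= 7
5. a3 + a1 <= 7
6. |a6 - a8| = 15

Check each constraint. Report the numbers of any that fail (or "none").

1. min(16, 4) = 4, not 5 — violated.
2. a6 + a8 = 17; 17 mod 5 = 2 — satisfied.
3. a1 = 4, a7 = 3; 4 > 3 — satisfied.
4. a3 = 3 is outside [4, 7] — violated.
5. a3 + a1 = 3 + 4 = 7; 7 ≤ 7 — satisfied.
6. |16 - 1| = 15 — satisfied.

No — constraints 1 and 4 are not satisfied.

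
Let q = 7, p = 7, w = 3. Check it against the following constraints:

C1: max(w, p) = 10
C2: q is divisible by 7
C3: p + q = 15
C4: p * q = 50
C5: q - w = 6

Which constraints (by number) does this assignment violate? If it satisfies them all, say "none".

The assignment fails constraints 1, 3, 4, 5.

C1: max(3, 7) = 7, not 10 — violated.
C2: 7 / 7 = 1, so 7 divides 7 — OK.
C3: p + q = 7 + 7 = 14, not 15 — violated.
C4: p * q = 7 * 7 = 49, not 50 — violated.
C5: q - w = 7 - 3 = 4, not 6 — violated.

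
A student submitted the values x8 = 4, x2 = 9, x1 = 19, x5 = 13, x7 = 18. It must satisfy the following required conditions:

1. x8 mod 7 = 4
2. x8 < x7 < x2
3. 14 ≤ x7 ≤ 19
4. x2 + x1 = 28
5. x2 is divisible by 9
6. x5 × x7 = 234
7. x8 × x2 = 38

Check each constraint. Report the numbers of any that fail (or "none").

No — constraints 2 and 7 are not satisfied.

1. 4 mod 7 = 4 — holds.
2. values 4, 18, 9; x7 = 18 is not < x2 = 9 — fails.
3. x7 = 18 lies in [14, 19] — holds.
4. x2 + x1 = 9 + 19 = 28 — holds.
5. 9 / 9 = 1, so 9 divides 9 — holds.
6. x5 × x7 = 13 × 18 = 234 — holds.
7. x8 × x2 = 4 × 9 = 36, not 38 — fails.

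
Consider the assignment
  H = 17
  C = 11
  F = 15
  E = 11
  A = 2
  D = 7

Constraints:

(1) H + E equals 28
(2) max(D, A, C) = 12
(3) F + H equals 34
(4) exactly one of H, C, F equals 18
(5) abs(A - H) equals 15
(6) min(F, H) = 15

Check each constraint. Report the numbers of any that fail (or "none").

(1) H + E = 17 + 11 = 28  holds
(2) max(7, 2, 11) = 11, not 12  fails
(3) F + H = 15 + 17 = 32, not 34  fails
(4) H=17, C=11, F=15; 0 of them equal 18, not exactly one  fails
(5) abs(2 - 17) = 15  holds
(6) min(15, 17) = 15  holds

Constraints 2, 3, 4 do not hold.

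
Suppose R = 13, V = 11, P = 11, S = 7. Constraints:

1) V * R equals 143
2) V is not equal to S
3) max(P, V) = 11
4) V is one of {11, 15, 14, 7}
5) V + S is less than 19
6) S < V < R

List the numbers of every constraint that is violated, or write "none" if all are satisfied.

Yes — all constraints hold.

1) V * R = 11 * 13 = 143 — holds.
2) V = 11, S = 7; distinct — holds.
3) max(11, 11) = 11 — holds.
4) V = 11 is in {11, 15, 14, 7} — holds.
5) V + S = 11 + 7 = 18; 18 < 19 — holds.
6) values 7 < 11 < 13 — holds.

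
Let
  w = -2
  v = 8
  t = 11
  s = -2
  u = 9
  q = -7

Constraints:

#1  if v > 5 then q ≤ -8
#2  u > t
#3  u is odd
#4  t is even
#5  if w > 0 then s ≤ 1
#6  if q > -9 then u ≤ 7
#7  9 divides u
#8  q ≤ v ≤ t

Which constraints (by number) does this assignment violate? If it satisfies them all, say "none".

#1 v = 8 > 5, so we need q ≤ -8; but q = -7 > -8  false
#2 u = 9, t = 11; 9 ≤ 11 (want >)  false
#3 u = 9 is odd  true
#4 t = 11 is odd  false
#5 w = -2, not > 0; antecedent false, conditional vacuously true  true
#6 q = -7 > -9, so we need u ≤ 7; but u = 9 > 7  false
#7 9 / 9 = 1, so 9 divides 9  true
#8 values -7 ≤ 8 ≤ 11  true

Violated: 1, 2, 4, and 6.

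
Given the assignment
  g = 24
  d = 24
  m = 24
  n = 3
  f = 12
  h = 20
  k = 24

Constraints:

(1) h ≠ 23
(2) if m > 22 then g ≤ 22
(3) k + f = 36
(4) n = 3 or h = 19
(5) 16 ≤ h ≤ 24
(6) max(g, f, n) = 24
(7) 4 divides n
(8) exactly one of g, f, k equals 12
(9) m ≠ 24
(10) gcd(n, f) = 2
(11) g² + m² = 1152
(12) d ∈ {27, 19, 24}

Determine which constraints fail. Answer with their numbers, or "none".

(1) h = 20, and 20 ≠ 23 — holds.
(2) m = 24 > 22, so we need g ≤ 22; but g = 24 > 22 — fails.
(3) k + f = 24 + 12 = 36 — holds.
(4) n = 3 = 3 (first disjunct) — holds.
(5) h = 20 lies in [16, 24] — holds.
(6) max(24, 12, 3) = 24 — holds.
(7) 3 = 4×0 + 3, so 4 does not divide 3 — fails.
(8) g=24, f=12, k=24; 1 of them equals 12 — holds.
(9) m = 24, but 24 is required to differ — fails.
(10) gcd(3, 12) = 3, not 2 — fails.
(11) g² + m² = 24² + 24² = 576 + 576 = 1152 — holds.
(12) d = 24 is in {27, 19, 24} — holds.

Constraints 2, 7, 9, and 10 do not hold.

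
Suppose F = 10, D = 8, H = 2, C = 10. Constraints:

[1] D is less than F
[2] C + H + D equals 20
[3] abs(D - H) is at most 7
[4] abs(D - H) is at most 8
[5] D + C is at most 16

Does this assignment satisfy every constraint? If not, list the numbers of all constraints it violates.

Violated: 5.

[1] D = 8, F = 10; 8 < 10 — OK.
[2] C + H + D = 10 + 2 + 8 = 20 — OK.
[3] abs(8 - 2) = 6; 6 ≤ 7 — OK.
[4] abs(8 - 2) = 6; 6 ≤ 8 — OK.
[5] D + C = 8 + 10 = 18; 18 > 16, bound 16 not met — violated.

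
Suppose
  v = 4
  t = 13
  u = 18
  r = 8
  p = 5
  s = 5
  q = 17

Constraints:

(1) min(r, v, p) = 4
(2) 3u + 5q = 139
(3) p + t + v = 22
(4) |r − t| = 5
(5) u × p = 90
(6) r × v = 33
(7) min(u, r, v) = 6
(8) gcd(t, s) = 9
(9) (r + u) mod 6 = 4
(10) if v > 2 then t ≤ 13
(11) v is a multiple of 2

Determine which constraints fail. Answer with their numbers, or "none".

(1) min(8, 4, 5) = 4  ✔
(2) 3u + 5q = 3(18) + 5(17) = 139  ✔
(3) p + t + v = 5 + 13 + 4 = 22  ✔
(4) |8 − 13| = 5  ✔
(5) u × p = 18 × 5 = 90  ✔
(6) r × v = 8 × 4 = 32, not 33  ✘
(7) min(18, 8, 4) = 4, not 6  ✘
(8) gcd(13, 5) = 1, not 9  ✘
(9) r + u = 26; 26 mod 6 = 2, not 4  ✘
(10) v = 4 > 2, so we need t ≤ 13; t = 13 ≤ 13  ✔
(11) 4 / 2 = 2, so 2 divides 4  ✔

Constraints 6, 7, 8, 9 are violated.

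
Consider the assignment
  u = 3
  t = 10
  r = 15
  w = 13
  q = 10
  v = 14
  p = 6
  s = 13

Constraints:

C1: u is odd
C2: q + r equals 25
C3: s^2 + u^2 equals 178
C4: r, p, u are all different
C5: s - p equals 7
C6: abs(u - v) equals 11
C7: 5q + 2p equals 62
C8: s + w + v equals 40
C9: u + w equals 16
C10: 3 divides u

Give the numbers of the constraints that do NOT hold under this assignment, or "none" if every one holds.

All constraints are satisfied.

C1: u = 3 is odd  OK
C2: q + r = 10 + 15 = 25  OK
C3: s^2 + u^2 = 13^2 + 3^2 = 169 + 9 = 178  OK
C4: values 15, 6, 3 are pairwise distinct  OK
C5: s - p = 13 - 6 = 7  OK
C6: abs(3 - 14) = 11  OK
C7: 5q + 2p = 5(10) + 2(6) = 62  OK
C8: s + w + v = 13 + 13 + 14 = 40  OK
C9: u + w = 3 + 13 = 16  OK
C10: 3 / 3 = 1, so 3 divides 3  OK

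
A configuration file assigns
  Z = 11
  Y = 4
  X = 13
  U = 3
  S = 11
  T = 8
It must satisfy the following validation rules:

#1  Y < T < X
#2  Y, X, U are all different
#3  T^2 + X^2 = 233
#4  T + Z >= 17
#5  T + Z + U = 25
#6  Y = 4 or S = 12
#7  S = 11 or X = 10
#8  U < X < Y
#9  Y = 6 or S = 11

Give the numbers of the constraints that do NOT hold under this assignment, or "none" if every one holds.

Violated: 5, 8.

#1 values 4 < 8 < 13 — satisfied.
#2 values 4, 13, 3 are pairwise distinct — satisfied.
#3 T^2 + X^2 = 8^2 + 13^2 = 64 + 169 = 233 — satisfied.
#4 T + Z = 8 + 11 = 19; 19 ≥ 17 — satisfied.
#5 T + Z + U = 8 + 11 + 3 = 22, not 25 — violated.
#6 Y = 4 = 4 (first disjunct) — satisfied.
#7 S = 11 = 11 (first disjunct) — satisfied.
#8 values 3, 13, 4; X = 13 is not < Y = 4 — violated.
#9 Y = 4 ≠ 6, but S = 11 = 11 (second disjunct) — satisfied.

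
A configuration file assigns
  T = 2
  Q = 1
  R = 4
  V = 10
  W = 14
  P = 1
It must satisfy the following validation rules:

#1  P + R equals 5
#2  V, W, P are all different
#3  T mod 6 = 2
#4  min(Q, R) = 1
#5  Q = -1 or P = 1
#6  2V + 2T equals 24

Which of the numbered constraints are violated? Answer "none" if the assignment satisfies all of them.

None — every constraint holds.

#1 P + R = 1 + 4 = 5 — holds.
#2 values 10, 14, 1 are pairwise distinct — holds.
#3 2 mod 6 = 2 — holds.
#4 min(1, 4) = 1 — holds.
#5 Q = 1 ≠ -1, but P = 1 = 1 (second disjunct) — holds.
#6 2V + 2T = 2(10) + 2(2) = 24 — holds.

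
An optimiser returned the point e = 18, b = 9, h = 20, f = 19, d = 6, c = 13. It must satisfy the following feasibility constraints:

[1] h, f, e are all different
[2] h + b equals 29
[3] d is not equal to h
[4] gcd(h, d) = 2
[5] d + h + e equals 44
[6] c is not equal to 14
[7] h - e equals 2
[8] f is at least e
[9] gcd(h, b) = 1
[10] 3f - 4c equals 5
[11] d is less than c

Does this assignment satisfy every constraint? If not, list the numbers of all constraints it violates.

[1] values 20, 19, 18 are pairwise distinct — holds.
[2] h + b = 20 + 9 = 29 — holds.
[3] d = 6, h = 20; distinct — holds.
[4] gcd(20, 6) = 2 — holds.
[5] d + h + e = 6 + 20 + 18 = 44 — holds.
[6] c = 13, and 13 ≠ 14 — holds.
[7] h - e = 20 - 18 = 2 — holds.
[8] f = 19, e = 18; 19 ≥ 18 — holds.
[9] gcd(20, 9) = 1 — holds.
[10] 3f - 4c = 3(19) - 4(13) = 5 — holds.
[11] d = 6, c = 13; 6 < 13 — holds.

None — every constraint holds.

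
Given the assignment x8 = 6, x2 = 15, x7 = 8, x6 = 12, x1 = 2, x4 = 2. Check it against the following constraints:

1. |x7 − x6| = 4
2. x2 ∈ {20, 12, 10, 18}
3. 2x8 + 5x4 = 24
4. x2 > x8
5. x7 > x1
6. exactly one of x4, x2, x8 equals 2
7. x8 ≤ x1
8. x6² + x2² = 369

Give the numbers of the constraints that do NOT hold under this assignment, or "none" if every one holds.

Constraints 2, 3, 7 are violated.

1. |8 − 12| = 4  yes
2. x2 = 15 is not in {20, 12, 10, 18}  no
3. 2x8 + 5x4 = 2(6) + 5(2) = 22, not 24  no
4. x2 = 15, x8 = 6; 15 > 6  yes
5. x7 = 8, x1 = 2; 8 > 2  yes
6. x4=2, x2=15, x8=6; 1 of them equals 2  yes
7. x8 = 6, x1 = 2; 6 > 2 (want ≤)  no
8. x6² + x2² = 12² + 15² = 144 + 225 = 369  yes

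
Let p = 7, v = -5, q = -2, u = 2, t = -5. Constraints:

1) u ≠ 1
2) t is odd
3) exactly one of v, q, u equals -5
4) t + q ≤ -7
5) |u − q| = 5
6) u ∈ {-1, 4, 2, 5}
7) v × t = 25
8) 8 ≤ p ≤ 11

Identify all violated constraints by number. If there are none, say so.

1) u = 2, and 2 ≠ 1 — holds.
2) t = -5 is odd — holds.
3) v=-5, q=-2, u=2; 1 of them equals -5 — holds.
4) t + q = -5 + (-2) = -7; -7 ≤ -7 — holds.
5) |2 − (-2)| = 4, not 5 — fails.
6) u = 2 is in {-1, 4, 2, 5} — holds.
7) v × t = -5 × (-5) = 25 — holds.
8) p = 7 is outside [8, 11] — fails.

No — constraints 5 and 8 are not satisfied.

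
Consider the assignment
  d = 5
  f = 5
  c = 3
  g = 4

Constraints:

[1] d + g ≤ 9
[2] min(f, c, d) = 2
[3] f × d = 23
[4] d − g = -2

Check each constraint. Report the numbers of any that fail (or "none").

The assignment fails constraints 2, 3, and 4.

[1] d + g = 5 + 4 = 9; 9 ≤ 9 — OK.
[2] min(5, 3, 5) = 3, not 2 — violated.
[3] f × d = 5 × 5 = 25, not 23 — violated.
[4] d − g = 5 − 4 = 1, not -2 — violated.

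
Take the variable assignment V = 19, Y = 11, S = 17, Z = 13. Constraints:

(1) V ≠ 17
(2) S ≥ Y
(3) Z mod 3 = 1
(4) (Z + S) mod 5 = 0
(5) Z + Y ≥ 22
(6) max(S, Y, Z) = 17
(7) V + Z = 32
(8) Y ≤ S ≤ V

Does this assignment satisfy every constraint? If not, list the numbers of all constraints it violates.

(1) V = 19, and 19 ≠ 17 — satisfied.
(2) S = 17, Y = 11; 17 ≥ 11 — satisfied.
(3) 13 mod 3 = 1 — satisfied.
(4) Z + S = 30; 30 mod 5 = 0 — satisfied.
(5) Z + Y = 13 + 11 = 24; 24 ≥ 22 — satisfied.
(6) max(17, 11, 13) = 17 — satisfied.
(7) V + Z = 19 + 13 = 32 — satisfied.
(8) values 11 ≤ 17 ≤ 19 — satisfied.

No violations.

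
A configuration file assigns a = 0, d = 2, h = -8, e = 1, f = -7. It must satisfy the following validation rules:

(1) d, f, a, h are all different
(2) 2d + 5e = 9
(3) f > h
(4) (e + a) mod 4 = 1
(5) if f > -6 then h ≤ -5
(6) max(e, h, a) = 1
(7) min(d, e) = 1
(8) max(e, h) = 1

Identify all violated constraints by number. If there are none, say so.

The assignment satisfies every constraint.

(1) values 2, -7, 0, -8 are pairwise distinct  yes
(2) 2d + 5e = 2(2) + 5(1) = 9  yes
(3) f = -7, h = -8; -7 > -8  yes
(4) e + a = 1; 1 mod 4 = 1  yes
(5) f = -7, not > -6; antecedent false, conditional vacuously true  yes
(6) max(1, -8, 0) = 1  yes
(7) min(2, 1) = 1  yes
(8) max(1, -8) = 1  yes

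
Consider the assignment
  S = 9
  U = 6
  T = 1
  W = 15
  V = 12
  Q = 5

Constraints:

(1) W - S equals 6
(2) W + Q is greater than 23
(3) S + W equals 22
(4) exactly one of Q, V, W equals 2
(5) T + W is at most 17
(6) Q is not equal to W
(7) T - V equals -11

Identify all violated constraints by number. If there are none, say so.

Constraints 2, 3, and 4 are violated.

(1) W - S = 15 - 9 = 6 — holds.
(2) W + Q = 15 + 5 = 20; 20 ≤ 23, bound 23 not met — fails.
(3) S + W = 9 + 15 = 24, not 22 — fails.
(4) Q=5, V=12, W=15; 0 of them equal 2, not exactly one — fails.
(5) T + W = 1 + 15 = 16; 16 ≤ 17 — holds.
(6) Q = 5, W = 15; distinct — holds.
(7) T - V = 1 - 12 = -11 — holds.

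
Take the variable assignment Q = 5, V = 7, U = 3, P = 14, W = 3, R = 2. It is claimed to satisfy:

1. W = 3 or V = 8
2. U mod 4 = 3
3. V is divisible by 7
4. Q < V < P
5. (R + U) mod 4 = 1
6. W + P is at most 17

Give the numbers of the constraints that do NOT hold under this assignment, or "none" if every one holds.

1. W = 3 = 3 (first disjunct) — holds.
2. 3 mod 4 = 3 — holds.
3. 7 / 7 = 1, so 7 divides 7 — holds.
4. values 5 < 7 < 14 — holds.
5. R + U = 5; 5 mod 4 = 1 — holds.
6. W + P = 3 + 14 = 17; 17 ≤ 17 — holds.

None — every constraint holds.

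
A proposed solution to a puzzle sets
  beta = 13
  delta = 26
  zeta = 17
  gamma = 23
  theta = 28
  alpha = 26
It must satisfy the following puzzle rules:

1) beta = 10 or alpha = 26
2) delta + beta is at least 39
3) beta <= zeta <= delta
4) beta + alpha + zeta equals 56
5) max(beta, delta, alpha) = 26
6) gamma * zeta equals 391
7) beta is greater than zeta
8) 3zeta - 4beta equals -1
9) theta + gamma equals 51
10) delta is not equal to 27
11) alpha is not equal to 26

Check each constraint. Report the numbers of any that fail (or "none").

1) beta = 13 ≠ 10, but alpha = 26 = 26 (second disjunct) — OK.
2) delta + beta = 26 + 13 = 39; 39 ≥ 39 — OK.
3) values 13 <= 17 <= 26 — OK.
4) beta + alpha + zeta = 13 + 26 + 17 = 56 — OK.
5) max(13, 26, 26) = 26 — OK.
6) gamma * zeta = 23 * 17 = 391 — OK.
7) beta = 13, zeta = 17; 13 ≤ 17 (want >) — violated.
8) 3zeta - 4beta = 3(17) - 4(13) = -1 — OK.
9) theta + gamma = 28 + 23 = 51 — OK.
10) delta = 26, and 26 ≠ 27 — OK.
11) alpha = 26, but 26 is required to differ — violated.

Violated: 7, 11.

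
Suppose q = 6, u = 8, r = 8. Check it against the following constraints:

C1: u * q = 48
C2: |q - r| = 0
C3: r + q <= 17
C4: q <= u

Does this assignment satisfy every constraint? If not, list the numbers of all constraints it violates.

C1: u * q = 8 * 6 = 48 — holds.
C2: |6 - 8| = 2, not 0 — fails.
C3: r + q = 8 + 6 = 14; 14 ≤ 17 — holds.
C4: q = 6, u = 8; 6 ≤ 8 — holds.

Constraint 2 does not hold.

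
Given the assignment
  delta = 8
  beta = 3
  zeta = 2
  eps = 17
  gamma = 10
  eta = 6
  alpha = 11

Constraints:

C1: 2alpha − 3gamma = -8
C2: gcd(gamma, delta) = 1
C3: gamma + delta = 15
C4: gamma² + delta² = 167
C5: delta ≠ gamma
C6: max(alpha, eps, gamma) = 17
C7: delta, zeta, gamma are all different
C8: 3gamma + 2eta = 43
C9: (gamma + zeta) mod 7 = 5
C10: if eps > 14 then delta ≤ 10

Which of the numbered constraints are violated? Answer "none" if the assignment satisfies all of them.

Constraints 2, 3, 4, 8 do not hold.

C1: 2alpha − 3gamma = 2(11) − 3(10) = -8 — holds.
C2: gcd(10, 8) = 2, not 1 — does not hold.
C3: gamma + delta = 10 + 8 = 18, not 15 — does not hold.
C4: gamma² + delta² = 10² + 8² = 100 + 64 = 164, not 167 — does not hold.
C5: delta = 8, gamma = 10; distinct — holds.
C6: max(11, 17, 10) = 17 — holds.
C7: values 8, 2, 10 are pairwise distinct — holds.
C8: 3gamma + 2eta = 3(10) + 2(6) = 42, not 43 — does not hold.
C9: gamma + zeta = 12; 12 mod 7 = 5 — holds.
C10: eps = 17 > 14, so we need delta ≤ 10; delta = 8 ≤ 10 — holds.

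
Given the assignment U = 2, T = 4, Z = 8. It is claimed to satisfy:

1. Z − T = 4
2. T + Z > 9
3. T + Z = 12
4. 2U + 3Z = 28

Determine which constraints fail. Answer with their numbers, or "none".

The assignment satisfies every constraint.

1. Z − T = 8 − 4 = 4 — holds.
2. T + Z = 4 + 8 = 12; 12 > 9 — holds.
3. T + Z = 4 + 8 = 12 — holds.
4. 2U + 3Z = 2(2) + 3(8) = 28 — holds.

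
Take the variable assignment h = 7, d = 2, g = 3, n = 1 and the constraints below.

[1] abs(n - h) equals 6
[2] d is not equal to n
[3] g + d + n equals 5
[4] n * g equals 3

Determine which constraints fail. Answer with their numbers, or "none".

[1] abs(1 - 7) = 6  ✔
[2] d = 2, n = 1; distinct  ✔
[3] g + d + n = 3 + 2 + 1 = 6, not 5  ✘
[4] n * g = 1 * 3 = 3  ✔

Constraint 3 does not hold.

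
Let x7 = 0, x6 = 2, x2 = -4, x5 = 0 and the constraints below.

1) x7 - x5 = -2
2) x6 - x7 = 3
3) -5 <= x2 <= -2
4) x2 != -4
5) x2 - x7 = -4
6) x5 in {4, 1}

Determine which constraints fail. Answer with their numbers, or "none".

The assignment fails constraints 1, 2, 4, and 6.

1) x7 - x5 = 0 - 0 = 0, not -2  false
2) x6 - x7 = 2 - 0 = 2, not 3  false
3) x2 = -4 lies in [-5, -2]  true
4) x2 = -4, but -4 is required to differ  false
5) x2 - x7 = -4 - 0 = -4  true
6) x5 = 0 is not in {4, 1}  false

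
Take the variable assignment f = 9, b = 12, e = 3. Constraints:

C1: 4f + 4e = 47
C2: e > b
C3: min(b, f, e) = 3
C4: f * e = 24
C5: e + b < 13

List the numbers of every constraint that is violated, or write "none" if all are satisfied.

C1: 4f + 4e = 4(9) + 4(3) = 48, not 47 — violated.
C2: e = 3, b = 12; 3 ≤ 12 (want >) — violated.
C3: min(12, 9, 3) = 3 — satisfied.
C4: f * e = 9 * 3 = 27, not 24 — violated.
C5: e + b = 3 + 12 = 15; 15 ≥ 13, bound 13 not met — violated.

No — constraints 1, 2, 4, and 5 are not satisfied.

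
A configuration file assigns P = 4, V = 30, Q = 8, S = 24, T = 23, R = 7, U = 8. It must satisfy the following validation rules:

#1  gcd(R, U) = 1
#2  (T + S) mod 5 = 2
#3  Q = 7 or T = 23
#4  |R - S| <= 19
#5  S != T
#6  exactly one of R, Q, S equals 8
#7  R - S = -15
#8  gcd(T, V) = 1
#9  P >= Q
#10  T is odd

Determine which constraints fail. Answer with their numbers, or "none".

No — constraints 7 and 9 are not satisfied.

#1 gcd(7, 8) = 1 — OK.
#2 T + S = 47; 47 mod 5 = 2 — OK.
#3 Q = 8 ≠ 7, but T = 23 = 23 (second disjunct) — OK.
#4 |7 - 24| = 17; 17 ≤ 19 — OK.
#5 S = 24, T = 23; distinct — OK.
#6 R=7, Q=8, S=24; 1 of them equals 8 — OK.
#7 R - S = 7 - 24 = -17, not -15 — violated.
#8 gcd(23, 30) = 1 — OK.
#9 P = 4, Q = 8; 4 < 8 (want ≥) — violated.
#10 T = 23 is odd — OK.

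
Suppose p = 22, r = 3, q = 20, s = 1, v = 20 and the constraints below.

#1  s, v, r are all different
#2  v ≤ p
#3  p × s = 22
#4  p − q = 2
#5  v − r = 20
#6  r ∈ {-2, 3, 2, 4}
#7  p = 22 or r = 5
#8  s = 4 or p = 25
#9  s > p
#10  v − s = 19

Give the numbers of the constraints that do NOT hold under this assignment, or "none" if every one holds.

#1 values 1, 20, 3 are pairwise distinct — holds.
#2 v = 20, p = 22; 20 ≤ 22 — holds.
#3 p × s = 22 × 1 = 22 — holds.
#4 p − q = 22 − 20 = 2 — holds.
#5 v − r = 20 − 3 = 17, not 20 — fails.
#6 r = 3 is in {-2, 3, 2, 4} — holds.
#7 p = 22 = 22 (first disjunct) — holds.
#8 s = 1 ≠ 4 and p = 22 ≠ 25; both disjuncts false — fails.
#9 s = 1, p = 22; 1 ≤ 22 (want >) — fails.
#10 v − s = 20 − 1 = 19 — holds.

No — constraints 5, 8, and 9 are not satisfied.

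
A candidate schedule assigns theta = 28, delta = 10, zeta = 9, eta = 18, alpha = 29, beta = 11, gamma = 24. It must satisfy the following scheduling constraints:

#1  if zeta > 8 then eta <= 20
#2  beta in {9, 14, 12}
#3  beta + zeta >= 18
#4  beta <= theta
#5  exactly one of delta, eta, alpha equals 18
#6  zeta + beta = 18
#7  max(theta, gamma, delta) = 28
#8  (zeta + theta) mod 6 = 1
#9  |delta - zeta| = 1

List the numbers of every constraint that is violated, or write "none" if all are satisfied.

The assignment fails constraints 2, 6.

#1 zeta = 9 > 8, so we need eta ≤ 20; eta = 18 ≤ 20  OK
#2 beta = 11 is not in {9, 14, 12}  FAIL
#3 beta + zeta = 11 + 9 = 20; 20 ≥ 18  OK
#4 beta = 11, theta = 28; 11 ≤ 28  OK
#5 delta=10, eta=18, alpha=29; 1 of them equals 18  OK
#6 zeta + beta = 9 + 11 = 20, not 18  FAIL
#7 max(28, 24, 10) = 28  OK
#8 zeta + theta = 37; 37 mod 6 = 1  OK
#9 |10 - 9| = 1  OK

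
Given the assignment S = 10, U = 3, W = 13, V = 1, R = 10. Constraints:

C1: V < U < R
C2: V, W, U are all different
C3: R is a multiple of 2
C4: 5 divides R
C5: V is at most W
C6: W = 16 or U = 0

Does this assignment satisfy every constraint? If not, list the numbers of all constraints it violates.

C1: values 1 < 3 < 10 — satisfied.
C2: values 1, 13, 3 are pairwise distinct — satisfied.
C3: 10 / 2 = 5, so 2 divides 10 — satisfied.
C4: 10 / 5 = 2, so 5 divides 10 — satisfied.
C5: V = 1, W = 13; 1 ≤ 13 — satisfied.
C6: W = 13 ≠ 16 and U = 3 ≠ 0; both disjuncts false — violated.

Constraint 6 does not hold.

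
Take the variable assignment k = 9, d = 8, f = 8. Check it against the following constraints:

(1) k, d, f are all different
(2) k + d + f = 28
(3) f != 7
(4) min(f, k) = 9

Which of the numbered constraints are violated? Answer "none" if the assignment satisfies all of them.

(1) d = f = 8, not all different — violated.
(2) k + d + f = 9 + 8 + 8 = 25, not 28 — violated.
(3) f = 8, and 8 ≠ 7 — satisfied.
(4) min(8, 9) = 8, not 9 — violated.

Violated: 1, 2, 4.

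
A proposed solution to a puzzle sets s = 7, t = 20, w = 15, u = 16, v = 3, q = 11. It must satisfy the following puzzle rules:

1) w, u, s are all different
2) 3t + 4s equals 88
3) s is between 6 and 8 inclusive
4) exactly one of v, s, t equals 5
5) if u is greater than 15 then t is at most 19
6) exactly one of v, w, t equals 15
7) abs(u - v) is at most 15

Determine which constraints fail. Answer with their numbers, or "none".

1) values 15, 16, 7 are pairwise distinct  yes
2) 3t + 4s = 3(20) + 4(7) = 88  yes
3) s = 7 lies in [6, 8]  yes
4) v=3, s=7, t=20; 0 of them equal 5, not exactly one  no
5) u = 16 > 15, so we need t ≤ 19; but t = 20 > 19  no
6) v=3, w=15, t=20; 1 of them equals 15  yes
7) abs(16 - 3) = 13; 13 ≤ 15  yes

No — constraints 4, 5 are not satisfied.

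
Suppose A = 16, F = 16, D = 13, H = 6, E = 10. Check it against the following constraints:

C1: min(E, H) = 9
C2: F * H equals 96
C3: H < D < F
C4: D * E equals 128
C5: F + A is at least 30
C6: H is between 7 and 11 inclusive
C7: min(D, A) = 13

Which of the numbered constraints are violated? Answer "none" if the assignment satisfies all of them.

No — constraints 1, 4, 6 are not satisfied.

C1: min(10, 6) = 6, not 9  no
C2: F * H = 16 * 6 = 96  yes
C3: values 6 < 13 < 16  yes
C4: D * E = 13 * 10 = 130, not 128  no
C5: F + A = 16 + 16 = 32; 32 ≥ 30  yes
C6: H = 6 is outside [7, 11]  no
C7: min(13, 16) = 13  yes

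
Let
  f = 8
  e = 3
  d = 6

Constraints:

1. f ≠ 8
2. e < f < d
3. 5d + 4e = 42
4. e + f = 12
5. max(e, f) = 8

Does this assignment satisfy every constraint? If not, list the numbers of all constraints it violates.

1. f = 8, but 8 is required to differ — does not hold.
2. values 3, 8, 6; f = 8 is not < d = 6 — does not hold.
3. 5d + 4e = 5(6) + 4(3) = 42 — holds.
4. e + f = 3 + 8 = 11, not 12 — does not hold.
5. max(3, 8) = 8 — holds.

No — constraints 1, 2, 4 are not satisfied.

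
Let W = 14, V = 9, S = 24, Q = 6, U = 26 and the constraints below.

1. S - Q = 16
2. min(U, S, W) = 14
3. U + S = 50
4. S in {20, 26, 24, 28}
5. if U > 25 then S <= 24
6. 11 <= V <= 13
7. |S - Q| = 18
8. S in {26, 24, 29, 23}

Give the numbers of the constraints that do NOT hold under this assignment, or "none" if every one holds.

Violated: 1, 6.

1. S - Q = 24 - 6 = 18, not 16  fails
2. min(26, 24, 14) = 14  holds
3. U + S = 26 + 24 = 50  holds
4. S = 24 is in {20, 26, 24, 28}  holds
5. U = 26 > 25, so we need S ≤ 24; S = 24 ≤ 24  holds
6. V = 9 is outside [11, 13]  fails
7. |24 - 6| = 18  holds
8. S = 24 is in {26, 24, 29, 23}  holds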